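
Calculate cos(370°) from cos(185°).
cos(370°) = 2cos²185° - 1 = 0.9848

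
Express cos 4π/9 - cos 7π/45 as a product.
cos 4π/9 - cos 7π/45 = -2 sin(3π/10) sin(13π/90)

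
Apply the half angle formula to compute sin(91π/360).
sin(91π/360) = √((1 - cos 91π/180)/2) = 0.7133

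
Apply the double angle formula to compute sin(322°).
sin(322°) = 2 sin 161° cos 161° = -0.6157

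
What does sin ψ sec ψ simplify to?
sin ψ sec ψ = tan ψ (using Reciprocal + quotient)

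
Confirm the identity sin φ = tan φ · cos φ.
RHS = (sin φ/cos φ) · cos φ = sin φ = LHS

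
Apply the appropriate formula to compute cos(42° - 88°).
cos(42° - 88°) = cos 42° cos 88° + sin 42° sin 88° = 0.6947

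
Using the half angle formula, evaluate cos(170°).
cos(170°) = -√((1 + cos 340°)/2) = -0.9848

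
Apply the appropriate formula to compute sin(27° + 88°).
sin(27° + 88°) = sin 27° cos 88° + cos 27° sin 88° = 0.9063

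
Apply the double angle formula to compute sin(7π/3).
sin(7π/3) = 2 sin 7π/6 cos 7π/6 = √3/2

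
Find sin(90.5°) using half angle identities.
sin(90.5°) = √((1 - cos 181°)/2) = 1.0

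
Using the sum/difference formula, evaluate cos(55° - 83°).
cos(55° - 83°) = cos 55° cos 83° + sin 55° sin 83° = 0.8829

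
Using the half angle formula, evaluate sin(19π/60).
sin(19π/60) = √((1 - cos 19π/30)/2) = 0.8387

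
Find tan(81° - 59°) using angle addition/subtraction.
tan(81° - 59°) = (tan 81° - tan 59°)/(1 + tan 81° tan 59°) = 0.404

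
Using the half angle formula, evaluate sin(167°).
sin(167°) = √((1 - cos 334°)/2) = 0.225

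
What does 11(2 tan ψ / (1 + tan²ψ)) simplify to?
11(2 tan ψ / (1 + tan²ψ)) = 11(sin(2ψ)) (using Double angle)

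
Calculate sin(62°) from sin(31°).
sin(62°) = 2 sin 31° cos 31° = 0.8829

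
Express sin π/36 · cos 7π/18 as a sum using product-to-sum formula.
sin π/36 cos 7π/18 = (1/2)[sin(π/36+7π/18) + sin(π/36-7π/18)]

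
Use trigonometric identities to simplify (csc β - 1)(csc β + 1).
(csc β - 1)(csc β + 1) = cot²β (using Diff. of squares)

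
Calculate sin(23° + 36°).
sin(23° + 36°) = sin 23° cos 36° + cos 23° sin 36° = 0.8572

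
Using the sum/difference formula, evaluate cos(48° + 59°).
cos(48° + 59°) = cos 48° cos 59° - sin 48° sin 59° = -0.2924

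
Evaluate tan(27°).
tan(27°) = 0.5095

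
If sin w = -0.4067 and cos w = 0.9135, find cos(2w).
cos(2w) = cos²w - sin²w = 0.6691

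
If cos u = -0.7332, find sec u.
sec u = 1/cos u = -1.364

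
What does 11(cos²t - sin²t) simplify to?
11(cos²t - sin²t) = 11(cos(2t)) (using Double angle)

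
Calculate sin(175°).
sin(175°) = 0.08716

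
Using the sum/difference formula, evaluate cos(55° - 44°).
cos(55° - 44°) = cos 55° cos 44° + sin 55° sin 44° = 0.9816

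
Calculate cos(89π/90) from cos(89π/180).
cos(89π/90) = cos²89π/180 - sin²89π/180 = -0.9994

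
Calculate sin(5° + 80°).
sin(5° + 80°) = sin 5° cos 80° + cos 5° sin 80° = 0.9962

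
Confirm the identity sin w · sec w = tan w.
LHS = sin w · (1/cos w) = sin w/cos w = tan w = RHS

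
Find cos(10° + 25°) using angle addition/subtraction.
cos(10° + 25°) = cos 10° cos 25° - sin 10° sin 25° = 0.8192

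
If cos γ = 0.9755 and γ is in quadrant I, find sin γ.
sin γ = 0.22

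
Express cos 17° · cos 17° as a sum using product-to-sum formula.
cos 17° cos 17° = (1/2)[cos(17°-17°) + cos(17°+17°)]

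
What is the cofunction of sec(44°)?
sec(44°) = csc(90° - 44°) = csc(46°)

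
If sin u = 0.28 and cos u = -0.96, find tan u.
tan u = sin u / cos u = -0.2917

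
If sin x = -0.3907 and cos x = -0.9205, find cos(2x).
cos(2x) = cos²x - sin²x = 0.6947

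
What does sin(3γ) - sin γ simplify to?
sin(3γ) - sin γ = 2 cos(2γ) sin γ (using Sum-to-product)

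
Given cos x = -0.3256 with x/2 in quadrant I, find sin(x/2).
sin(x/2) = ±√((1 - cos x)/2); positive since x/2 ∈ QI, so sin(x/2) = 0.8141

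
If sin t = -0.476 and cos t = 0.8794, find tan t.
tan t = sin t / cos t = -0.5413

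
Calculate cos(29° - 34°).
cos(29° - 34°) = cos 29° cos 34° + sin 29° sin 34° = 0.9962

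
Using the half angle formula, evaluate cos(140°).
cos(140°) = -√((1 + cos 280°)/2) = -0.766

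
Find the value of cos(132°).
cos(132°) = -0.6691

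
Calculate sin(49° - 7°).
sin(49° - 7°) = sin 49° cos 7° - cos 49° sin 7° = 0.6691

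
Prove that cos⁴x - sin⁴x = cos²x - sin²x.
LHS = (cos²x - sin²x)(cos²x + sin²x) = (cos²x - sin²x) · 1 = cos²x - sin²x = RHS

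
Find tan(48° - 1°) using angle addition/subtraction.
tan(48° - 1°) = (tan 48° - tan 1°)/(1 + tan 48° tan 1°) = 1.072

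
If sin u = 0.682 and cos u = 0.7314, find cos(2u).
cos(2u) = cos²u - sin²u = 0.06982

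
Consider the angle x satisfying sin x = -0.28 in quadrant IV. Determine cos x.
cos x = √(1 - sin²x) = 0.96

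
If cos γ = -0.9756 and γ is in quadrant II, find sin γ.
sin γ = 0.2196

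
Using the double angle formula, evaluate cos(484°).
cos(484°) = cos²242° - sin²242° = -0.5592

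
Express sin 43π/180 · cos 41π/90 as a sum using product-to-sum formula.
sin 43π/180 cos 41π/90 = (1/2)[sin(43π/180+41π/90) + sin(43π/180-41π/90)]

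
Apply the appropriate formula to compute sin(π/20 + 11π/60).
sin(π/20 + 11π/60) = sin π/20 cos 11π/60 + cos π/20 sin 11π/60 = 0.6691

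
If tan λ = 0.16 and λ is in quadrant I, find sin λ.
sin λ = 0.158 (using tan²λ + 1 = sec²λ)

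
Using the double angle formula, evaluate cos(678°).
cos(678°) = cos²339° - sin²339° = 0.7431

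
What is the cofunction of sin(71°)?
sin(71°) = cos(90° - 71°) = cos(19°)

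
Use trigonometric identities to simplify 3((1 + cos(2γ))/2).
3((1 + cos(2γ))/2) = 3(cos²γ) (using Power reduction)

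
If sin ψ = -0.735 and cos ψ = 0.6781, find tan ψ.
tan ψ = sin ψ / cos ψ = -1.084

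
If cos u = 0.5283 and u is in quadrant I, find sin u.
sin u = 0.8491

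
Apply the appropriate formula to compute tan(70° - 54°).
tan(70° - 54°) = (tan 70° - tan 54°)/(1 + tan 70° tan 54°) = 0.2867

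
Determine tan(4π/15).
tan(4π/15) = 1.111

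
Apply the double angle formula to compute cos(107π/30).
cos(107π/30) = cos²107π/60 - sin²107π/60 = 0.2079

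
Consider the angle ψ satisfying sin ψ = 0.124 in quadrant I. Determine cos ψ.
cos ψ = √(1 - sin²ψ) = 0.9923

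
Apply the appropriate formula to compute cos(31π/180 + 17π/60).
cos(31π/180 + 17π/60) = cos 31π/180 cos 17π/60 - sin 31π/180 sin 17π/60 = 0.1392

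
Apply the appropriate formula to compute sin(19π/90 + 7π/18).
sin(19π/90 + 7π/18) = sin 19π/90 cos 7π/18 + cos 19π/90 sin 7π/18 = 0.9511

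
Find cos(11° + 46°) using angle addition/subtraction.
cos(11° + 46°) = cos 11° cos 46° - sin 11° sin 46° = 0.5446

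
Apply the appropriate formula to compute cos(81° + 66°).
cos(81° + 66°) = cos 81° cos 66° - sin 81° sin 66° = -0.8387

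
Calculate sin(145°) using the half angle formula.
sin(145°) = √((1 - cos 290°)/2) = 0.5736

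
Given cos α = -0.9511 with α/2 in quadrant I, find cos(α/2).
cos(α/2) = ±√((1 + cos α)/2); positive since α/2 ∈ QI, so cos(α/2) = 0.1564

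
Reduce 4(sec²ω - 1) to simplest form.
4(sec²ω - 1) = 4(tan²ω) (using Pythagorean identity)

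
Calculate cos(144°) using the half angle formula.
cos(144°) = -√((1 + cos 288°)/2) = -0.809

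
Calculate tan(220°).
tan(220°) = 0.8391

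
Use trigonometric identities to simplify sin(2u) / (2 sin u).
sin(2u) / (2 sin u) = cos u (using Double angle)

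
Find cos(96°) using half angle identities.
cos(96°) = -√((1 + cos 192°)/2) = -0.1045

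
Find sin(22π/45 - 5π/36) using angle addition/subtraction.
sin(22π/45 - 5π/36) = sin 22π/45 cos 5π/36 - cos 22π/45 sin 5π/36 = 0.891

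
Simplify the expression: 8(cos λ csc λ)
8(cos λ csc λ) = 8(cot λ) (using Reciprocal + quotient)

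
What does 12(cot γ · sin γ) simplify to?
12(cot γ · sin γ) = 12(cos γ) (using Quotient identity)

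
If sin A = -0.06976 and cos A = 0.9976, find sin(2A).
sin(2A) = 2 sin A cos A = -0.1392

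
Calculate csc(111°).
csc(111°) = 1.071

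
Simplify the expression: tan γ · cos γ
tan γ · cos γ = sin γ (using Quotient identity)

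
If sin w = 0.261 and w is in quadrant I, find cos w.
cos w = 0.9653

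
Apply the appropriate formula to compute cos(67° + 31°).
cos(67° + 31°) = cos 67° cos 31° - sin 67° sin 31° = -0.1392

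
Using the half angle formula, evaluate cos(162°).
cos(162°) = -√((1 + cos 324°)/2) = -0.9511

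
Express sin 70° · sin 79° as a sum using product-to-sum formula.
sin 70° sin 79° = (1/2)[cos(70°-79°) - cos(70°+79°)]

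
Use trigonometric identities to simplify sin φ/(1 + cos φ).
sin φ/(1 + cos φ) = tan(φ/2) (using Half angle)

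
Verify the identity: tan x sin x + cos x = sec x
LHS = sin²x/cos x + cos x = (sin²x + cos²x)/cos x = 1/cos x = sec x = RHS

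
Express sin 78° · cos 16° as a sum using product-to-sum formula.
sin 78° cos 16° = (1/2)[sin(78°+16°) + sin(78°-16°)]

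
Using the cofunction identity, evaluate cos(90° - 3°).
cos(90° - 3°) = sin(3°) = 0.05234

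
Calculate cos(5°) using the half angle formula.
cos(5°) = √((1 + cos 10°)/2) = 0.9962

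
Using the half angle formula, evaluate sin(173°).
sin(173°) = √((1 - cos 346°)/2) = 0.1219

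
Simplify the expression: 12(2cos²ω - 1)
12(2cos²ω - 1) = 12(cos(2ω)) (using Double angle)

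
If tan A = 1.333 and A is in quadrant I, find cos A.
cos A = 0.6001 (using tan²A + 1 = sec²A)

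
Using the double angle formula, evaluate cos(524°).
cos(524°) = cos²262° - sin²262° = -0.9613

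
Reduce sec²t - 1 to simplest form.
sec²t - 1 = tan²t (using Pythagorean identity)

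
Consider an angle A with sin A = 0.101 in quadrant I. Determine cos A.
cos A = √(1 - sin²A) = 0.9949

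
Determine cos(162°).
cos(162°) = -0.9511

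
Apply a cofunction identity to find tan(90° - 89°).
tan(90° - 89°) = cot(89°) = 0.01746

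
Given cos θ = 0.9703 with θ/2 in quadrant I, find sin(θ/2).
sin(θ/2) = ±√((1 - cos θ)/2); positive since θ/2 ∈ QI, so sin(θ/2) = 0.1219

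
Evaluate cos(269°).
cos(269°) = -0.01745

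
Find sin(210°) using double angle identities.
sin(210°) = 2 sin 105° cos 105° = -1/2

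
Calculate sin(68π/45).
sin(68π/45) = -0.9994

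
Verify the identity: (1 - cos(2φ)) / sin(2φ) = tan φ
LHS = 2sin²φ / (2 sin φ cos φ) = sin φ/cos φ = tan φ = RHS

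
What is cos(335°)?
cos(335°) = 0.9063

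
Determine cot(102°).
cot(102°) = -0.2126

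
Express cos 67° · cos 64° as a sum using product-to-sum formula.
cos 67° cos 64° = (1/2)[cos(67°-64°) + cos(67°+64°)]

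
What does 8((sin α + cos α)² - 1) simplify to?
8((sin α + cos α)² - 1) = 8(sin(2α)) (using Pythagorean + double angle)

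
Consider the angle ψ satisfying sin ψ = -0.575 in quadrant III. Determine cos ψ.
cos ψ = ±√(1 - sin²ψ) = -0.8182 (negative in QIII)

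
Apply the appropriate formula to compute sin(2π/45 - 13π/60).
sin(2π/45 - 13π/60) = sin 2π/45 cos 13π/60 - cos 2π/45 sin 13π/60 = -0.515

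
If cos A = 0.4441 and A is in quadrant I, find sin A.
sin A = 0.896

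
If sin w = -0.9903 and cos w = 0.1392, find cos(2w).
cos(2w) = cos²w - sin²w = -0.9613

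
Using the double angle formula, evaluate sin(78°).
sin(78°) = 2 sin 39° cos 39° = 0.9781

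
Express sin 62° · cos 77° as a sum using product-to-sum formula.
sin 62° cos 77° = (1/2)[sin(62°+77°) + sin(62°-77°)]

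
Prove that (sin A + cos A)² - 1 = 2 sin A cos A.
LHS = sin²A + 2 sin A cos A + cos²A - 1 = (sin²A + cos²A) + 2 sin A cos A - 1 = 1 + 2 sin A cos A - 1 = 2 sin A cos A = RHS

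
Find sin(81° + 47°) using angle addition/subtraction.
sin(81° + 47°) = sin 81° cos 47° + cos 81° sin 47° = 0.788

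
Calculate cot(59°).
cot(59°) = 0.6009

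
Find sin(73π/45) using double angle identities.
sin(73π/45) = 2 sin 73π/90 cos 73π/90 = -0.9272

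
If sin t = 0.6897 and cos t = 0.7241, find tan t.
tan t = sin t / cos t = 0.9525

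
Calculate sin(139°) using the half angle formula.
sin(139°) = √((1 - cos 278°)/2) = 0.6561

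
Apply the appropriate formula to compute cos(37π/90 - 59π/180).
cos(37π/90 - 59π/180) = cos 37π/90 cos 59π/180 + sin 37π/90 sin 59π/180 = (√6+√2)/4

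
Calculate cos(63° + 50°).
cos(63° + 50°) = cos 63° cos 50° - sin 63° sin 50° = -0.3907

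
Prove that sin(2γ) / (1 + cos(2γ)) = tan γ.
LHS = 2 sin γ cos γ / (2cos²γ) = sin γ/cos γ = tan γ = RHS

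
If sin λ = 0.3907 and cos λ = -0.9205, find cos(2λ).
cos(2λ) = cos²λ - sin²λ = 0.6947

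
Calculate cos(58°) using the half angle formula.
cos(58°) = √((1 + cos 116°)/2) = 0.5299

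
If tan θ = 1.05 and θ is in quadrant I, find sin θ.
sin θ = 0.7241 (using tan²θ + 1 = sec²θ)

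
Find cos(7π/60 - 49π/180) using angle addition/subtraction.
cos(7π/60 - 49π/180) = cos 7π/60 cos 49π/180 + sin 7π/60 sin 49π/180 = 0.8829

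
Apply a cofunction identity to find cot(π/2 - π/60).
cot(π/2 - π/60) = tan(π/60) = 0.05241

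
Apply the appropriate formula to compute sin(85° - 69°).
sin(85° - 69°) = sin 85° cos 69° - cos 85° sin 69° = 0.2756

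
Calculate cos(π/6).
cos(π/6) = √3/2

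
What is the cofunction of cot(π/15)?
cot(π/15) = tan(π/2 - π/15) = tan(13π/30)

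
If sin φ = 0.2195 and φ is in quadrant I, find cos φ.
cos φ = 0.9756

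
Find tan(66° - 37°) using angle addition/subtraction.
tan(66° - 37°) = (tan 66° - tan 37°)/(1 + tan 66° tan 37°) = 0.5543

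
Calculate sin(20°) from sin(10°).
sin(20°) = 2 sin 10° cos 10° = 0.342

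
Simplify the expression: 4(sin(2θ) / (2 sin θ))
4(sin(2θ) / (2 sin θ)) = 4(cos θ) (using Double angle)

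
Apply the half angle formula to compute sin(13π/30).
sin(13π/30) = √((1 - cos 13π/15)/2) = 0.9781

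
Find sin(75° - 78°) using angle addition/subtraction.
sin(75° - 78°) = sin 75° cos 78° - cos 75° sin 78° = -0.05234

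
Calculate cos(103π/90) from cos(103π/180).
cos(103π/90) = cos²103π/180 - sin²103π/180 = -0.8988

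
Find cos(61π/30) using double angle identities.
cos(61π/30) = cos²61π/60 - sin²61π/60 = 0.9945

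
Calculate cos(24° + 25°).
cos(24° + 25°) = cos 24° cos 25° - sin 24° sin 25° = 0.6561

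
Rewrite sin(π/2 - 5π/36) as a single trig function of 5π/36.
sin(π/2 - 5π/36) = cos(5π/36)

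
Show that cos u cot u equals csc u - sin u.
RHS = 1/sin u - sin u = (1 - sin²u)/sin u = cos²u/sin u = cos u · (cos u/sin u) = cos u cot u = LHS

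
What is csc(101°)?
csc(101°) = 1.019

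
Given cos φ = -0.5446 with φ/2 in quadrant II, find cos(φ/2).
cos(φ/2) = ±√((1 + cos φ)/2); negative since φ/2 ∈ QII, so cos(φ/2) = -0.4772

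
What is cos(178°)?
cos(178°) = -0.9994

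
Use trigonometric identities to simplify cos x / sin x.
cos x / sin x = cot x (using Quotient identity)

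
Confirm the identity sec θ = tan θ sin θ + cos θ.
RHS = sin²θ/cos θ + cos θ = (sin²θ + cos²θ)/cos θ = 1/cos θ = sec θ = LHS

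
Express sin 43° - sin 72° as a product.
sin 43° - sin 72° = 2 cos(57.5°) sin(-14.5°)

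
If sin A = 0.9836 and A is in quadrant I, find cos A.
cos A = 0.1804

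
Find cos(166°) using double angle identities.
cos(166°) = cos²83° - sin²83° = -0.9703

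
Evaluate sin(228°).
sin(228°) = -0.7431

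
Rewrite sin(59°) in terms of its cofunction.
sin(59°) = cos(90° - 59°) = cos(31°)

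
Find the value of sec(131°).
sec(131°) = -1.524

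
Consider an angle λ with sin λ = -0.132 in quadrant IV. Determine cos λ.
cos λ = √(1 - sin²λ) = 0.9912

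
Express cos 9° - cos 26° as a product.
cos 9° - cos 26° = -2 sin(17.5°) sin(-8.5°)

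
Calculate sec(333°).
sec(333°) = 1.122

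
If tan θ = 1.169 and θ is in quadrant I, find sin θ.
sin θ = 0.7599 (using tan²θ + 1 = sec²θ)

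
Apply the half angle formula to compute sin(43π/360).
sin(43π/360) = √((1 - cos 43π/180)/2) = 0.3665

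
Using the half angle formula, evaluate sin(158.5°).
sin(158.5°) = √((1 - cos 317°)/2) = 0.3665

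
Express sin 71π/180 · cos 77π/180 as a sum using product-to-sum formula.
sin 71π/180 cos 77π/180 = (1/2)[sin(71π/180+77π/180) + sin(71π/180-77π/180)]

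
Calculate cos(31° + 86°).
cos(31° + 86°) = cos 31° cos 86° - sin 31° sin 86° = -0.454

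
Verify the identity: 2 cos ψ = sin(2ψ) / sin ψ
RHS = 2 sin ψ cos ψ / sin ψ = 2 cos ψ = LHS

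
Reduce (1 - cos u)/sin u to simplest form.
(1 - cos u)/sin u = tan(u/2) (using Half angle)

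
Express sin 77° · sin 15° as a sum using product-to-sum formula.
sin 77° sin 15° = (1/2)[cos(77°-15°) - cos(77°+15°)]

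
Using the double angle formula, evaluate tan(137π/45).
tan(137π/45) = 2 tan 137π/90 / (1 - tan²137π/90) = 0.1405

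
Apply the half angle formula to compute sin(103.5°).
sin(103.5°) = √((1 - cos 207°)/2) = 0.9724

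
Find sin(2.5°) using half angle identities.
sin(2.5°) = √((1 - cos 5°)/2) = 0.04362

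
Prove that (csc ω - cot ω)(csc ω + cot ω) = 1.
LHS = csc²ω - cot²ω = (1 + cot²ω) - cot²ω = 1 = RHS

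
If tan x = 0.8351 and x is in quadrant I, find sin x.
sin x = 0.641 (using tan²x + 1 = sec²x)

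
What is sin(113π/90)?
sin(113π/90) = -0.7193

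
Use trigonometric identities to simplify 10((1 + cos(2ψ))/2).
10((1 + cos(2ψ))/2) = 10(cos²ψ) (using Power reduction)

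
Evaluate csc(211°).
csc(211°) = -1.942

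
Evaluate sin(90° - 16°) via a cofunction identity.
sin(90° - 16°) = cos(16°) = 0.9613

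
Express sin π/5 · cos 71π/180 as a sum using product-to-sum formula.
sin π/5 cos 71π/180 = (1/2)[sin(π/5+71π/180) + sin(π/5-71π/180)]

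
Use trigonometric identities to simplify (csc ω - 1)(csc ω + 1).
(csc ω - 1)(csc ω + 1) = cot²ω (using Diff. of squares)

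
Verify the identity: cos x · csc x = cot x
LHS = cos x · (1/sin x) = cos x/sin x = cot x = RHS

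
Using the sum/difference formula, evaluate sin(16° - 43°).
sin(16° - 43°) = sin 16° cos 43° - cos 16° sin 43° = -0.454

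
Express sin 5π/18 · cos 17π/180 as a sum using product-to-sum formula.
sin 5π/18 cos 17π/180 = (1/2)[sin(5π/18+17π/180) + sin(5π/18-17π/180)]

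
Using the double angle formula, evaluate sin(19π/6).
sin(19π/6) = 2 sin 19π/12 cos 19π/12 = -1/2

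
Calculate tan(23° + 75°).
tan(23° + 75°) = (tan 23° + tan 75°)/(1 - tan 23° tan 75°) = -7.115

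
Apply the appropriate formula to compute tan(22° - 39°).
tan(22° - 39°) = (tan 22° - tan 39°)/(1 + tan 22° tan 39°) = -0.3057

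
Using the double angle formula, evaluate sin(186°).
sin(186°) = 2 sin 93° cos 93° = -0.1045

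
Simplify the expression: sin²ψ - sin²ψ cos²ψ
sin²ψ - sin²ψ cos²ψ = sin⁴ψ (using Factoring)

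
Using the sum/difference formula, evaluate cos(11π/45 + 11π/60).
cos(11π/45 + 11π/60) = cos 11π/45 cos 11π/60 - sin 11π/45 sin 11π/60 = 0.225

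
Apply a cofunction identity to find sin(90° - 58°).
sin(90° - 58°) = cos(58°) = 0.5299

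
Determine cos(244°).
cos(244°) = -0.4384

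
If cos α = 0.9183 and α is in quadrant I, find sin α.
sin α = 0.3959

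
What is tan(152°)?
tan(152°) = -0.5317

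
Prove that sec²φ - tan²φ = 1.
LHS = 1/cos²φ - sin²φ/cos²φ = (1 - sin²φ)/cos²φ = cos²φ/cos²φ = 1 = RHS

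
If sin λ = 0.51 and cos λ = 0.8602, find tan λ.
tan λ = sin λ / cos λ = 0.5929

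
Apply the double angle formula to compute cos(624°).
cos(624°) = cos²312° - sin²312° = -0.1045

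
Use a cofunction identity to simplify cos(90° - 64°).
cos(90° - 64°) = sin(64°)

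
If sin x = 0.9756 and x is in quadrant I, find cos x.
cos x = 0.2196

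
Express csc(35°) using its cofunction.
csc(35°) = sec(90° - 35°) = sec(55°)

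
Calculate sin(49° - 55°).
sin(49° - 55°) = sin 49° cos 55° - cos 49° sin 55° = -0.1045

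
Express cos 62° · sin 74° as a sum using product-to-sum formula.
cos 62° sin 74° = (1/2)[sin(62°+74°) - sin(62°-74°)]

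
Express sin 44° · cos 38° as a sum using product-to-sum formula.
sin 44° cos 38° = (1/2)[sin(44°+38°) + sin(44°-38°)]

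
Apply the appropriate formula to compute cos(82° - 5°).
cos(82° - 5°) = cos 82° cos 5° + sin 82° sin 5° = 0.225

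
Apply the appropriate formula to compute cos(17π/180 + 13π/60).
cos(17π/180 + 13π/60) = cos 17π/180 cos 13π/60 - sin 17π/180 sin 13π/60 = 0.5592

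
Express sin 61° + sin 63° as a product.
sin 61° + sin 63° = 2 sin(62°) cos(-1°)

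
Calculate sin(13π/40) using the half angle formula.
sin(13π/40) = √((1 - cos 13π/20)/2) = 0.8526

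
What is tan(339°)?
tan(339°) = -0.3839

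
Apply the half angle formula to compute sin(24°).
sin(24°) = √((1 - cos 48°)/2) = 0.4067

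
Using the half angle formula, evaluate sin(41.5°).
sin(41.5°) = √((1 - cos 83°)/2) = 0.6626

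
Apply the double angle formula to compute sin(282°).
sin(282°) = 2 sin 141° cos 141° = -0.9781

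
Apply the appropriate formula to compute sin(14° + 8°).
sin(14° + 8°) = sin 14° cos 8° + cos 14° sin 8° = 0.3746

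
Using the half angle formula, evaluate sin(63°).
sin(63°) = √((1 - cos 126°)/2) = 0.891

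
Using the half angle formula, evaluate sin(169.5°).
sin(169.5°) = √((1 - cos 339°)/2) = 0.1822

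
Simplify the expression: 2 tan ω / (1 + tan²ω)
2 tan ω / (1 + tan²ω) = sin(2ω) (using Double angle)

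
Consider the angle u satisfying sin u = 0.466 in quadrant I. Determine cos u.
cos u = √(1 - sin²u) = 0.8848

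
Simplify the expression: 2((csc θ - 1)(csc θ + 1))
2((csc θ - 1)(csc θ + 1)) = 2(cot²θ) (using Diff. of squares)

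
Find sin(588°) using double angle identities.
sin(588°) = 2 sin 294° cos 294° = -0.7431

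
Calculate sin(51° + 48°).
sin(51° + 48°) = sin 51° cos 48° + cos 51° sin 48° = 0.9877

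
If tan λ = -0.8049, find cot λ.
cot λ = 1/tan λ = -1.242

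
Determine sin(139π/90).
sin(139π/90) = -0.9903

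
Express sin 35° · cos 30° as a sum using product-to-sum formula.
sin 35° cos 30° = (1/2)[sin(35°+30°) + sin(35°-30°)]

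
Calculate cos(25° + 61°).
cos(25° + 61°) = cos 25° cos 61° - sin 25° sin 61° = 0.06976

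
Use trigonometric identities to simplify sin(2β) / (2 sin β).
sin(2β) / (2 sin β) = cos β (using Double angle)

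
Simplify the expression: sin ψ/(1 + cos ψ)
sin ψ/(1 + cos ψ) = tan(ψ/2) (using Half angle)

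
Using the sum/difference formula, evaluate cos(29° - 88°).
cos(29° - 88°) = cos 29° cos 88° + sin 29° sin 88° = 0.515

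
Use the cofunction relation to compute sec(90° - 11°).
sec(90° - 11°) = csc(11°) = 5.241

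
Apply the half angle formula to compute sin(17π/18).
sin(17π/18) = √((1 - cos 17π/9)/2) = 0.1736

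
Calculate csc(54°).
csc(54°) = 1.236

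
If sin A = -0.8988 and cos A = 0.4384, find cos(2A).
cos(2A) = cos²A - sin²A = -0.6156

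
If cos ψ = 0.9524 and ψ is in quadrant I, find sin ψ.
sin ψ = 0.3049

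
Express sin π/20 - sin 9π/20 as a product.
sin π/20 - sin 9π/20 = 2 cos(π/4) sin(-π/5)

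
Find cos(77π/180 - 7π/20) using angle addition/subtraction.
cos(77π/180 - 7π/20) = cos 77π/180 cos 7π/20 + sin 77π/180 sin 7π/20 = 0.9703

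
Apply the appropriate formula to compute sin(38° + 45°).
sin(38° + 45°) = sin 38° cos 45° + cos 38° sin 45° = 0.9925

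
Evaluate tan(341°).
tan(341°) = -0.3443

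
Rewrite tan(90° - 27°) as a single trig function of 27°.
tan(90° - 27°) = cot(27°)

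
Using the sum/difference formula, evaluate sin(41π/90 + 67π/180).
sin(41π/90 + 67π/180) = sin 41π/90 cos 67π/180 + cos 41π/90 sin 67π/180 = 0.515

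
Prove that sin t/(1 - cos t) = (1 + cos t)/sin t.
LHS = sin t(1 + cos t) / ((1 - cos t)(1 + cos t)) = sin t(1 + cos t) / (1 - cos²t) = sin t(1 + cos t) / sin²t = (1 + cos t)/sin t = RHS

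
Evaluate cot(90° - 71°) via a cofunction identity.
cot(90° - 71°) = tan(71°) = 2.904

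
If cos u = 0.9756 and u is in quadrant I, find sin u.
sin u = 0.2196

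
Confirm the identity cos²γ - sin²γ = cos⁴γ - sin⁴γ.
RHS = (cos²γ - sin²γ)(cos²γ + sin²γ) = (cos²γ - sin²γ) · 1 = cos²γ - sin²γ = LHS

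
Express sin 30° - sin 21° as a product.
sin 30° - sin 21° = 2 cos(25.5°) sin(4.5°)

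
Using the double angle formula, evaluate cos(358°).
cos(358°) = 1 - 2sin²179° = 0.9994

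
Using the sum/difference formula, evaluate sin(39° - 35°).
sin(39° - 35°) = sin 39° cos 35° - cos 39° sin 35° = 0.06976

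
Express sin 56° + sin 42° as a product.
sin 56° + sin 42° = 2 sin(49°) cos(7°)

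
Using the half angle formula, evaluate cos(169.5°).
cos(169.5°) = -√((1 + cos 339°)/2) = -0.9833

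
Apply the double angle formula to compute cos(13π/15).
cos(13π/15) = cos²13π/30 - sin²13π/30 = -0.9135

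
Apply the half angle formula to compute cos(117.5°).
cos(117.5°) = -√((1 + cos 235°)/2) = -0.4617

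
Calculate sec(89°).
sec(89°) = 57.3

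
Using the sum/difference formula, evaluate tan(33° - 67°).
tan(33° - 67°) = (tan 33° - tan 67°)/(1 + tan 33° tan 67°) = -0.6745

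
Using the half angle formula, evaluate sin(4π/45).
sin(4π/45) = √((1 - cos 8π/45)/2) = 0.2756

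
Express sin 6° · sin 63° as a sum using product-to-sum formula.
sin 6° sin 63° = (1/2)[cos(6°-63°) - cos(6°+63°)]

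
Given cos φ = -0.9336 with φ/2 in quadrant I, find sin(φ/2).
sin(φ/2) = ±√((1 - cos φ)/2); positive since φ/2 ∈ QI, so sin(φ/2) = 0.9833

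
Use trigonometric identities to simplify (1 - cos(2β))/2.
(1 - cos(2β))/2 = sin²β (using Power reduction)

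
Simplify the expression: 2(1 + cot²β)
2(1 + cot²β) = 2(csc²β) (using Pythagorean identity)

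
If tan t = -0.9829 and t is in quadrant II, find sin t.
sin t = 0.701 (using tan²t + 1 = sec²t)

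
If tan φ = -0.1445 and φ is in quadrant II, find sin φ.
sin φ = 0.143 (using tan²φ + 1 = sec²φ)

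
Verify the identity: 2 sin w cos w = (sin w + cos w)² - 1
RHS = sin²w + 2 sin w cos w + cos²w - 1 = (sin²w + cos²w) + 2 sin w cos w - 1 = 1 + 2 sin w cos w - 1 = 2 sin w cos w = LHS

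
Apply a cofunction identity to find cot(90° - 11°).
cot(90° - 11°) = tan(11°) = 0.1944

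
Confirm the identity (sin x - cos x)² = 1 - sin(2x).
LHS = sin²x - 2 sin x cos x + cos²x = (sin²x + cos²x) - 2 sin x cos x = 1 - sin(2x) = RHS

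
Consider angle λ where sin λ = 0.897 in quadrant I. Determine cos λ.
cos λ = √(1 - sin²λ) = 0.442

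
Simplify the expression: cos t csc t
cos t csc t = cot t (using Reciprocal + quotient)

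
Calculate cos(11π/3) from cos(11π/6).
cos(11π/3) = cos²11π/6 - sin²11π/6 = 1/2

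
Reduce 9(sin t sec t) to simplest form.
9(sin t sec t) = 9(tan t) (using Reciprocal + quotient)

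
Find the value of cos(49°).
cos(49°) = 0.6561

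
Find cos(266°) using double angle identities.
cos(266°) = cos²133° - sin²133° = -0.06976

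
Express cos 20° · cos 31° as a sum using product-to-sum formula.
cos 20° cos 31° = (1/2)[cos(20°-31°) + cos(20°+31°)]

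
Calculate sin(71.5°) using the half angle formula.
sin(71.5°) = √((1 - cos 143°)/2) = 0.9483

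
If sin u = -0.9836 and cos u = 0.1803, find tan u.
tan u = sin u / cos u = -5.455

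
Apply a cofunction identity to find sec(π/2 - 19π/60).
sec(π/2 - 19π/60) = csc(19π/60) = 1.192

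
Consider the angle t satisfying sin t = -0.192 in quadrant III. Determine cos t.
cos t = ±√(1 - sin²t) = -0.9814 (negative in QIII)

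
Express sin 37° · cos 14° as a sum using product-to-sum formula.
sin 37° cos 14° = (1/2)[sin(37°+14°) + sin(37°-14°)]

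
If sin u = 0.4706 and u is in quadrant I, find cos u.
cos u = 0.8823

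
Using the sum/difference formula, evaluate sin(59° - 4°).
sin(59° - 4°) = sin 59° cos 4° - cos 59° sin 4° = 0.8192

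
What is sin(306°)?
sin(306°) = -0.809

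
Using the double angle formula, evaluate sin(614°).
sin(614°) = 2 sin 307° cos 307° = -0.9613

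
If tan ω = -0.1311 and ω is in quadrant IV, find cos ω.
cos ω = 0.9915 (using tan²ω + 1 = sec²ω)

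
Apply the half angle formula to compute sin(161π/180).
sin(161π/180) = √((1 - cos 161π/90)/2) = 0.3256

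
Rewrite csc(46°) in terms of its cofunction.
csc(46°) = sec(90° - 46°) = sec(44°)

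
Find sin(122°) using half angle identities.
sin(122°) = √((1 - cos 244°)/2) = 0.848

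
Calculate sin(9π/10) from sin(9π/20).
sin(9π/10) = 2 sin 9π/20 cos 9π/20 = 0.309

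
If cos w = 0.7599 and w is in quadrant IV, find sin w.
sin w = -0.65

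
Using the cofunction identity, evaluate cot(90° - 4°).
cot(90° - 4°) = tan(4°) = 0.06993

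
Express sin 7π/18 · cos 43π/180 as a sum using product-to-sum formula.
sin 7π/18 cos 43π/180 = (1/2)[sin(7π/18+43π/180) + sin(7π/18-43π/180)]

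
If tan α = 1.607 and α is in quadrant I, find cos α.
cos α = 0.5283 (using tan²α + 1 = sec²α)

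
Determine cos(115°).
cos(115°) = -0.4226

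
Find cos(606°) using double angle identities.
cos(606°) = cos²303° - sin²303° = -0.4067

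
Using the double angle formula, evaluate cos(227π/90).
cos(227π/90) = cos²227π/180 - sin²227π/180 = -0.06976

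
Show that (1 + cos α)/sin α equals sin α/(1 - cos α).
RHS = sin α(1 + cos α) / ((1 - cos α)(1 + cos α)) = sin α(1 + cos α) / (1 - cos²α) = sin α(1 + cos α) / sin²α = (1 + cos α)/sin α = LHS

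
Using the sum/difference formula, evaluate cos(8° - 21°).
cos(8° - 21°) = cos 8° cos 21° + sin 8° sin 21° = 0.9744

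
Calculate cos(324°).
cos(324°) = 0.809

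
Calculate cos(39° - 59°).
cos(39° - 59°) = cos 39° cos 59° + sin 39° sin 59° = 0.9397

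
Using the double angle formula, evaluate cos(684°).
cos(684°) = cos²342° - sin²342° = 0.809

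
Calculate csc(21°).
csc(21°) = 2.79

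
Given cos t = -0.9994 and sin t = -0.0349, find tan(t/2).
tan(t/2) = sin t / (1 + cos t) = -58.17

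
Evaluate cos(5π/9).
cos(5π/9) = -0.1736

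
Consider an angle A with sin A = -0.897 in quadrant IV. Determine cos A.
cos A = √(1 - sin²A) = 0.442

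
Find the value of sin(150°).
sin(150°) = 1/2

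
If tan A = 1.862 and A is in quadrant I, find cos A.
cos A = 0.4731 (using tan²A + 1 = sec²A)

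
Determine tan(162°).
tan(162°) = -0.3249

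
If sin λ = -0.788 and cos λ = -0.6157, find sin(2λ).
sin(2λ) = 2 sin λ cos λ = 0.9703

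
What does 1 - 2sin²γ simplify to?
1 - 2sin²γ = cos(2γ) (using Double angle)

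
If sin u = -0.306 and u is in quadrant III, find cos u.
cos u = -0.952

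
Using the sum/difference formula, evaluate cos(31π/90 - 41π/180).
cos(31π/90 - 41π/180) = cos 31π/90 cos 41π/180 + sin 31π/90 sin 41π/180 = 0.9336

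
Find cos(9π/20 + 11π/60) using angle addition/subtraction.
cos(9π/20 + 11π/60) = cos 9π/20 cos 11π/60 - sin 9π/20 sin 11π/60 = -0.4067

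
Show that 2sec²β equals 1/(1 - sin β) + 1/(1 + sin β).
RHS = [(1 + sin β) + (1 - sin β)] / [(1 - sin β)(1 + sin β)] = 2/(1 - sin²β) = 2/cos²β = 2sec²β = LHS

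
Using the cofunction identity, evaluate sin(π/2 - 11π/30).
sin(π/2 - 11π/30) = cos(11π/30) = 0.4067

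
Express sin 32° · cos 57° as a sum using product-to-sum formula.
sin 32° cos 57° = (1/2)[sin(32°+57°) + sin(32°-57°)]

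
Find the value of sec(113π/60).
sec(113π/60) = 1.071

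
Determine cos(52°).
cos(52°) = 0.6157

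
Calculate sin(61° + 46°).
sin(61° + 46°) = sin 61° cos 46° + cos 61° sin 46° = 0.9563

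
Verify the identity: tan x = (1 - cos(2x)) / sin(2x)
RHS = 2sin²x / (2 sin x cos x) = sin x/cos x = tan x = LHS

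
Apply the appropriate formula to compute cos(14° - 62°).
cos(14° - 62°) = cos 14° cos 62° + sin 14° sin 62° = 0.6691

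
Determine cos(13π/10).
cos(13π/10) = -0.5878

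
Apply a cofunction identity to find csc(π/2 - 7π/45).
csc(π/2 - 7π/45) = sec(7π/45) = 1.133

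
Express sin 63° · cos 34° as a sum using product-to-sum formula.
sin 63° cos 34° = (1/2)[sin(63°+34°) + sin(63°-34°)]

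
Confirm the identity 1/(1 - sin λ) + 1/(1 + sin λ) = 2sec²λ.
LHS = [(1 + sin λ) + (1 - sin λ)] / [(1 - sin λ)(1 + sin λ)] = 2/(1 - sin²λ) = 2/cos²λ = 2sec²λ = RHS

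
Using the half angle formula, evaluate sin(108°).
sin(108°) = √((1 - cos 216°)/2) = 0.9511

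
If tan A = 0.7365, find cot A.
cot A = 1/tan A = 1.358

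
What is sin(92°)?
sin(92°) = 0.9994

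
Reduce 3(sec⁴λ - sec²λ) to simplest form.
3(sec⁴λ - sec²λ) = 3(tan⁴λ + tan²λ) (using Pythagorean)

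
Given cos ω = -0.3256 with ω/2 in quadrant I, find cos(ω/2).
cos(ω/2) = ±√((1 + cos ω)/2); positive since ω/2 ∈ QI, so cos(ω/2) = 0.5807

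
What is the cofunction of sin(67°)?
sin(67°) = cos(90° - 67°) = cos(23°)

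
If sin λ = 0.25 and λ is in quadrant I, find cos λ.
cos λ = 0.9682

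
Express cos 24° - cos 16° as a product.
cos 24° - cos 16° = -2 sin(20°) sin(4°)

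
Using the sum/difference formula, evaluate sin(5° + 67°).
sin(5° + 67°) = sin 5° cos 67° + cos 5° sin 67° = 0.9511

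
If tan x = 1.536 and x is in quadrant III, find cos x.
cos x = -0.5456 (using tan²x + 1 = sec²x)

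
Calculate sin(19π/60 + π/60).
sin(19π/60 + π/60) = sin 19π/60 cos π/60 + cos 19π/60 sin π/60 = √3/2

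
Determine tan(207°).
tan(207°) = 0.5095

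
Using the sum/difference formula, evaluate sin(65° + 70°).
sin(65° + 70°) = sin 65° cos 70° + cos 65° sin 70° = √2/2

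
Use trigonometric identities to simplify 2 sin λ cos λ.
2 sin λ cos λ = sin(2λ) (using Double angle)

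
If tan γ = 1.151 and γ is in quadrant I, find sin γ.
sin γ = 0.7549 (using tan²γ + 1 = sec²γ)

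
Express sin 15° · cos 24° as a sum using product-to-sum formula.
sin 15° cos 24° = (1/2)[sin(15°+24°) + sin(15°-24°)]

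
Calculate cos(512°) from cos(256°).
cos(512°) = 1 - 2sin²256° = -0.8829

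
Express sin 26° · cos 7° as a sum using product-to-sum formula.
sin 26° cos 7° = (1/2)[sin(26°+7°) + sin(26°-7°)]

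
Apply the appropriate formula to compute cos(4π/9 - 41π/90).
cos(4π/9 - 41π/90) = cos 4π/9 cos 41π/90 + sin 4π/9 sin 41π/90 = 0.9994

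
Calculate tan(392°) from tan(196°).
tan(392°) = 2 tan 196° / (1 - tan²196°) = 0.6249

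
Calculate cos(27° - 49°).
cos(27° - 49°) = cos 27° cos 49° + sin 27° sin 49° = 0.9272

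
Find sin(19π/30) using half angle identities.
sin(19π/30) = √((1 - cos 19π/15)/2) = 0.9135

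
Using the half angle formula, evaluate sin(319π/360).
sin(319π/360) = √((1 - cos 319π/180)/2) = 0.3502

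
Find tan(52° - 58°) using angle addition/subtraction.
tan(52° - 58°) = (tan 52° - tan 58°)/(1 + tan 52° tan 58°) = -0.1051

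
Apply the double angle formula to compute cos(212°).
cos(212°) = 1 - 2sin²106° = -0.848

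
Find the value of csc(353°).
csc(353°) = -8.206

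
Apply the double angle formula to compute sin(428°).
sin(428°) = 2 sin 214° cos 214° = 0.9272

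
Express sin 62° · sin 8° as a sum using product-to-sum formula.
sin 62° sin 8° = (1/2)[cos(62°-8°) - cos(62°+8°)]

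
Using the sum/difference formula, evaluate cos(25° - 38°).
cos(25° - 38°) = cos 25° cos 38° + sin 25° sin 38° = 0.9744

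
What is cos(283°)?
cos(283°) = 0.225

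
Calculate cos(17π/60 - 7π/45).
cos(17π/60 - 7π/45) = cos 17π/60 cos 7π/45 + sin 17π/60 sin 7π/45 = 0.9205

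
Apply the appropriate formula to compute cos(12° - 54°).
cos(12° - 54°) = cos 12° cos 54° + sin 12° sin 54° = 0.7431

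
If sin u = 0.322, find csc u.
csc u = 1/sin u = 3.106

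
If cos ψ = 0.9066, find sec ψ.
sec ψ = 1/cos ψ = 1.103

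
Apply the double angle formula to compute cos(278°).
cos(278°) = cos²139° - sin²139° = 0.1392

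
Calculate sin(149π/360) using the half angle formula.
sin(149π/360) = √((1 - cos 149π/180)/2) = 0.9636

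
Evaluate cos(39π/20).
cos(39π/20) = 0.9877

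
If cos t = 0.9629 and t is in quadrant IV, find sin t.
sin t = -0.2699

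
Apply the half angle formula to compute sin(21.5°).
sin(21.5°) = √((1 - cos 43°)/2) = 0.3665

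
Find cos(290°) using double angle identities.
cos(290°) = cos²145° - sin²145° = 0.342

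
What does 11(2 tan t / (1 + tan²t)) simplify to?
11(2 tan t / (1 + tan²t)) = 11(sin(2t)) (using Double angle)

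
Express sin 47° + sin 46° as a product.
sin 47° + sin 46° = 2 sin(46.5°) cos(0.5°)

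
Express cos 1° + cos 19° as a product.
cos 1° + cos 19° = 2 cos(10°) cos(-9°)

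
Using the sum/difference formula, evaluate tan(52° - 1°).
tan(52° - 1°) = (tan 52° - tan 1°)/(1 + tan 52° tan 1°) = 1.235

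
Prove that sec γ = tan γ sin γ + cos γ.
RHS = sin²γ/cos γ + cos γ = (sin²γ + cos²γ)/cos γ = 1/cos γ = sec γ = LHS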